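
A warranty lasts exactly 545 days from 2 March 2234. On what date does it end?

August 29, 2235

+365 (one year) → Mar 2, 2235 (180 left).
Mar has 31 days: +30 → Apr 1, 2235 (150 left).
Apr has 30 days: +30 → May 1, 2235 (120 left).
May has 31 days: +31 → Jun 1, 2235 (89 left).
Jun has 30 days: +30 → Jul 1, 2235 (59 left).
Jul has 31 days: +31 → Aug 1, 2235 (28 left).
+28 → Aug 29, 2235.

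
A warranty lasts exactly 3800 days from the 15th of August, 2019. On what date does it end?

+366 (one year; includes Feb 29, 2020) → Aug 15, 2020 (3434 left).
+365 (one year) → Aug 15, 2021 (3069 left).
+365 (one year) → Aug 15, 2022 (2704 left).
+365 (one year) → Aug 15, 2023 (2339 left).
+366 (one year; includes Feb 29, 2024) → Aug 15, 2024 (1973 left).
+365 (one year) → Aug 15, 2025 (1608 left).
+365 (one year) → Aug 15, 2026 (1243 left).
+365 (one year) → Aug 15, 2027 (878 left).
+366 (one year; includes Feb 29, 2028) → Aug 15, 2028 (512 left).
+365 (one year) → Aug 15, 2029 (147 left).
Aug has 31 days: +17 → Sep 1, 2029 (130 left).
Sep has 30 days: +30 → Oct 1, 2029 (100 left).
Oct has 31 days: +31 → Nov 1, 2029 (69 left).
Nov has 30 days: +30 → Dec 1, 2029 (39 left).
Dec has 31 days: +31 → Jan 1, 2030 (8 left).
+8 → Jan 9, 2030.

January 9, 2030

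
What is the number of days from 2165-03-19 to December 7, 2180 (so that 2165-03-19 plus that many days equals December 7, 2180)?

5742

Mar 19, 2165 → Mar 19, 2166: 365 days.
Mar 19, 2166 → Mar 19, 2167: 365 days.
Mar 19, 2167 → Mar 19, 2168: 366 days (Feb 29, 2168 is in that span).
Mar 19, 2168 → Mar 19, 2169: 365 days.
Mar 19, 2169 → Mar 19, 2170: 365 days.
Mar 19, 2170 → Mar 19, 2171: 365 days.
Mar 19, 2171 → Mar 19, 2172: 366 days (Feb 29, 2172 is in that span).
Mar 19, 2172 → Mar 19, 2173: 365 days.
Mar 19, 2173 → Mar 19, 2174: 365 days.
Mar 19, 2174 → Mar 19, 2175: 365 days.
Mar 19, 2175 → Mar 19, 2176: 366 days (Feb 29, 2176 is in that span).
Mar 19, 2176 → Mar 19, 2177: 365 days.
Mar 19, 2177 → Mar 19, 2178: 365 days.
Mar 19, 2178 → Mar 19, 2179: 365 days.
Mar 19, 2179 → Mar 19, 2180: 366 days (Feb 29, 2180 is in that span).
Mar 19, 2180 → Apr 19, 2180: 31 days (March has 31).
Apr 19, 2180 → May 19, 2180: 30 days (April has 30).
May 19, 2180 → Jun 19, 2180: 31 days (May has 31).
Jun 19, 2180 → Jul 19, 2180: 30 days (June has 30).
Jul 19, 2180 → Aug 19, 2180: 31 days (July has 31).
Aug 19, 2180 → Sep 19, 2180: 31 days (August has 31).
Sep 19, 2180 → Oct 19, 2180: 30 days (September has 30).
Oct 19, 2180 → Nov 19, 2180: 31 days (October has 31).
Nov 19, 2180 → Dec 7, 2180: 18 days.
Total: 5742 days.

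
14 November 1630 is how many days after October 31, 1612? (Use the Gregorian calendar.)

6588

Oct 31, 1612 → Oct 31, 1613: 365 days.
Oct 31, 1613 → Oct 31, 1614: 365 days.
Oct 31, 1614 → Oct 31, 1615: 365 days.
Oct 31, 1615 → Oct 31, 1616: 366 days (Feb 29, 1616 is in that span).
Oct 31, 1616 → Oct 31, 1617: 365 days.
Oct 31, 1617 → Oct 31, 1618: 365 days.
Oct 31, 1618 → Oct 31, 1619: 365 days.
Oct 31, 1619 → Oct 31, 1620: 366 days (Feb 29, 1620 is in that span).
Oct 31, 1620 → Oct 31, 1621: 365 days.
Oct 31, 1621 → Oct 31, 1622: 365 days.
Oct 31, 1622 → Oct 31, 1623: 365 days.
Oct 31, 1623 → Oct 31, 1624: 366 days (Feb 29, 1624 is in that span).
Oct 31, 1624 → Oct 31, 1625: 365 days.
Oct 31, 1625 → Oct 31, 1626: 365 days.
Oct 31, 1626 → Oct 31, 1627: 365 days.
Oct 31, 1627 → Oct 31, 1628: 366 days (Feb 29, 1628 is in that span).
Oct 31, 1628 → Oct 31, 1629: 365 days.
Oct 31, 1629 → Nov 30, 1629: 30 days (October has 31).
Nov 30, 1629 → Dec 30, 1629: 30 days (November has 30).
Dec 30, 1629 → Jan 30, 1630: 31 days (December has 31).
Jan 30, 1630 → Feb 28, 1630: 29 days (January has 31).
Feb 28, 1630 → Mar 28, 1630: 28 days (February has 28).
Mar 28, 1630 → Apr 28, 1630: 31 days (March has 31).
Apr 28, 1630 → May 28, 1630: 30 days (April has 30).
May 28, 1630 → Jun 28, 1630: 31 days (May has 31).
Jun 28, 1630 → Jul 28, 1630: 30 days (June has 30).
Jul 28, 1630 → Aug 28, 1630: 31 days (July has 31).
Aug 28, 1630 → Sep 28, 1630: 31 days (August has 31).
Sep 28, 1630 → Oct 28, 1630: 30 days (September has 30).
Oct 28, 1630 → Nov 14, 1630: 17 days.
Total: 6588 days.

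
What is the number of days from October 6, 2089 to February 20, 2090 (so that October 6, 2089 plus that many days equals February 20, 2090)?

Oct 6, 2089 → Nov 6, 2089: 31 days (October has 31).
Nov 6, 2089 → Dec 6, 2089: 30 days (November has 30).
Dec 6, 2089 → Jan 6, 2090: 31 days (December has 31).
Jan 6, 2090 → Feb 6, 2090: 31 days (January has 31).
Feb 6, 2090 → Feb 20, 2090: 14 days.
Total: 137 days.

137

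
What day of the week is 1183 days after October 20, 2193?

Sunday

Oct 20, 2193 is a Sunday.
1183 mod 7 = 0, so 1183 days after a Sunday is Sunday + 0 = Sunday.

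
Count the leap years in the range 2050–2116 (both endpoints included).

Multiples of 4 in [2050,2116]: 17.
Of those, multiples of 100: 1 (not leap unless ÷400).
Multiples of 400: 0.
Leap years = 17 − 1 + 0 = 16.

16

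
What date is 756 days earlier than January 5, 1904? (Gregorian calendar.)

December 10, 1901

−365 (one year) → Jan 5, 1903 (391 left).
−5 → Dec 31, 1902 (end of Dec, 31 days; 386 left).
−31 → Nov 30, 1902 (end of Nov, 30 days; 355 left).
−30 → Oct 31, 1902 (end of Oct, 31 days; 325 left).
−31 → Sep 30, 1902 (end of Sep, 30 days; 294 left).
−30 → Aug 31, 1902 (end of Aug, 31 days; 264 left).
−31 → Jul 31, 1902 (end of Jul, 31 days; 233 left).
−31 → Jun 30, 1902 (end of Jun, 30 days; 202 left).
−30 → May 31, 1902 (end of May, 31 days; 172 left).
−31 → Apr 30, 1902 (end of Apr, 30 days; 141 left).
−30 → Mar 31, 1902 (end of Mar, 31 days; 111 left).
−31 → Feb 28, 1902 (end of Feb, 28 days; 80 left).
−28 → Jan 31, 1902 (end of Jan, 31 days; 52 left).
−31 → Dec 31, 1901 (end of Dec, 31 days; 21 left).
−21 → Dec 10, 1901.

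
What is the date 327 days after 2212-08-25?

July 18, 2213

Aug has 31 days: +7 → Sep 1, 2212 (320 left).
Sep has 30 days: +30 → Oct 1, 2212 (290 left).
Oct has 31 days: +31 → Nov 1, 2212 (259 left).
Nov has 30 days: +30 → Dec 1, 2212 (229 left).
Dec has 31 days: +31 → Jan 1, 2213 (198 left).
Jan has 31 days: +31 → Feb 1, 2213 (167 left).
Feb has 28 days: +28 → Mar 1, 2213 (139 left).
Mar has 31 days: +31 → Apr 1, 2213 (108 left).
Apr has 30 days: +30 → May 1, 2213 (78 left).
May has 31 days: +31 → Jun 1, 2213 (47 left).
Jun has 30 days: +30 → Jul 1, 2213 (17 left).
+17 → Jul 18, 2213.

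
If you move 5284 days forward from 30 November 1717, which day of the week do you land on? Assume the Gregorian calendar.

First find the weekday of Nov 30, 1717. Doomsday rule: the anchor day for the 1700s is Sunday. For year 17: 17÷12 = 1 r 5, and 5÷4 = 1, so 1+5+1 = 7.
Sunday + 7 ≡ Sunday — that's 1717's doomsday.
In November the doomsday date is Nov 7.
Nov 30 is 23 days after Nov 7; 23 mod 7 = 2, so Sunday + 2 = Tuesday.
5284 mod 7 = 6, so 5284 days after a Tuesday is Tuesday + 6 = Monday.

Monday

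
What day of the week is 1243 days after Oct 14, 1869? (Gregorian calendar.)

First find the weekday of Oct 14, 1869. Doomsday rule: the anchor day for the 1800s is Friday. For year 69: 69÷12 = 5 r 9, and 9÷4 = 2, so 5+9+2 = 16.
Friday + 16 ≡ Sunday — that's 1869's doomsday.
In October the doomsday date is Oct 10.
Oct 14 is 4 days after Oct 10; 4 mod 7 = 4, so Sunday + 4 = Thursday.
1243 mod 7 = 4, so 1243 days after a Thursday is Thursday + 4 = Monday.

Monday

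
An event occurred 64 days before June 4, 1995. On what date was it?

−4 → May 31, 1995 (end of May, 31 days; 60 left).
−31 → Apr 30, 1995 (end of Apr, 30 days; 29 left).
−29 → Apr 1, 1995.

April 1, 1995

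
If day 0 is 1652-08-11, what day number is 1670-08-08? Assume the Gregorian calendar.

Aug 11, 1652 → Aug 11, 1653: 365 days.
Aug 11, 1653 → Aug 11, 1654: 365 days.
Aug 11, 1654 → Aug 11, 1655: 365 days.
Aug 11, 1655 → Aug 11, 1656: 366 days (Feb 29, 1656 is in that span).
Aug 11, 1656 → Aug 11, 1657: 365 days.
Aug 11, 1657 → Aug 11, 1658: 365 days.
Aug 11, 1658 → Aug 11, 1659: 365 days.
Aug 11, 1659 → Aug 11, 1660: 366 days (Feb 29, 1660 is in that span).
Aug 11, 1660 → Aug 11, 1661: 365 days.
Aug 11, 1661 → Aug 11, 1662: 365 days.
Aug 11, 1662 → Aug 11, 1663: 365 days.
Aug 11, 1663 → Aug 11, 1664: 366 days (Feb 29, 1664 is in that span).
Aug 11, 1664 → Aug 11, 1665: 365 days.
Aug 11, 1665 → Aug 11, 1666: 365 days.
Aug 11, 1666 → Aug 11, 1667: 365 days.
Aug 11, 1667 → Aug 11, 1668: 366 days (Feb 29, 1668 is in that span).
Aug 11, 1668 → Aug 11, 1669: 365 days.
Aug 11, 1669 → Sep 11, 1669: 31 days (August has 31).
Sep 11, 1669 → Oct 11, 1669: 30 days (September has 30).
Oct 11, 1669 → Nov 11, 1669: 31 days (October has 31).
Nov 11, 1669 → Dec 11, 1669: 30 days (November has 30).
Dec 11, 1669 → Jan 11, 1670: 31 days (December has 31).
Jan 11, 1670 → Feb 11, 1670: 31 days (January has 31).
Feb 11, 1670 → Mar 11, 1670: 28 days (February has 28).
Mar 11, 1670 → Apr 11, 1670: 31 days (March has 31).
Apr 11, 1670 → May 11, 1670: 30 days (April has 30).
May 11, 1670 → Jun 11, 1670: 31 days (May has 31).
Jun 11, 1670 → Jul 11, 1670: 30 days (June has 30).
Jul 11, 1670 → Aug 8, 1670: 28 days.
Total: 6571 days.

6571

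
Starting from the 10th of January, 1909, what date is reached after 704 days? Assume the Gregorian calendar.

December 15, 1910

+365 (one year) → Jan 10, 1910 (339 left).
Jan has 31 days: +22 → Feb 1, 1910 (317 left).
Feb has 28 days: +28 → Mar 1, 1910 (289 left).
Mar has 31 days: +31 → Apr 1, 1910 (258 left).
Apr has 30 days: +30 → May 1, 1910 (228 left).
May has 31 days: +31 → Jun 1, 1910 (197 left).
Jun has 30 days: +30 → Jul 1, 1910 (167 left).
Jul has 31 days: +31 → Aug 1, 1910 (136 left).
Aug has 31 days: +31 → Sep 1, 1910 (105 left).
Sep has 30 days: +30 → Oct 1, 1910 (75 left).
Oct has 31 days: +31 → Nov 1, 1910 (44 left).
Nov has 30 days: +30 → Dec 1, 1910 (14 left).
+14 → Dec 15, 1910.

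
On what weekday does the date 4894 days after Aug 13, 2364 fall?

First find the weekday of Aug 13, 2364. Doomsday rule: the anchor day for the 2300s is Wednesday. For year 64: 64÷12 = 5 r 4, and 4÷4 = 1, so 5+4+1 = 10.
Wednesday + 10 ≡ Saturday — that's 2364's doomsday.
In August the doomsday date is Aug 8.
Aug 13 is 5 days after Aug 8; 5 mod 7 = 5, so Saturday + 5 = Thursday.
4894 mod 7 = 1, so 4894 days after a Thursday is Thursday + 1 = Friday.

Friday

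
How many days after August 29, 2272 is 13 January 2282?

3424

Aug 29, 2272 → Aug 29, 2273: 365 days.
Aug 29, 2273 → Aug 29, 2274: 365 days.
Aug 29, 2274 → Aug 29, 2275: 365 days.
Aug 29, 2275 → Aug 29, 2276: 366 days (Feb 29, 2276 is in that span).
Aug 29, 2276 → Aug 29, 2277: 365 days.
Aug 29, 2277 → Aug 29, 2278: 365 days.
Aug 29, 2278 → Aug 29, 2279: 365 days.
Aug 29, 2279 → Aug 29, 2280: 366 days (Feb 29, 2280 is in that span).
Aug 29, 2280 → Aug 29, 2281: 365 days.
Aug 29, 2281 → Sep 29, 2281: 31 days (August has 31).
Sep 29, 2281 → Oct 29, 2281: 30 days (September has 30).
Oct 29, 2281 → Nov 29, 2281: 31 days (October has 31).
Nov 29, 2281 → Dec 29, 2281: 30 days (November has 30).
Dec 29, 2281 → Jan 13, 2282: 15 days.
Total: 3424 days.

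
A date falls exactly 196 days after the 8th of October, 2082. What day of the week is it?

First find the weekday of Oct 8, 2082. Doomsday rule: the anchor day for the 2000s is Tuesday. For year 82: 82÷12 = 6 r 10, and 10÷4 = 2, so 6+10+2 = 18.
Tuesday + 18 ≡ Saturday — that's 2082's doomsday.
In October the doomsday date is Oct 10.
Oct 8 is 2 days before Oct 10; 2 mod 7 = 2, so Saturday − 2 = Thursday.
196 mod 7 = 0, so 196 days after a Thursday is Thursday + 0 = Thursday.

Thursday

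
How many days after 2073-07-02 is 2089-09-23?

Jul 2, 2073 → Jul 2, 2074: 365 days.
Jul 2, 2074 → Jul 2, 2075: 365 days.
Jul 2, 2075 → Jul 2, 2076: 366 days (Feb 29, 2076 is in that span).
Jul 2, 2076 → Jul 2, 2077: 365 days.
Jul 2, 2077 → Jul 2, 2078: 365 days.
Jul 2, 2078 → Jul 2, 2079: 365 days.
Jul 2, 2079 → Jul 2, 2080: 366 days (Feb 29, 2080 is in that span).
Jul 2, 2080 → Jul 2, 2081: 365 days.
Jul 2, 2081 → Jul 2, 2082: 365 days.
Jul 2, 2082 → Jul 2, 2083: 365 days.
Jul 2, 2083 → Jul 2, 2084: 366 days (Feb 29, 2084 is in that span).
Jul 2, 2084 → Jul 2, 2085: 365 days.
Jul 2, 2085 → Jul 2, 2086: 365 days.
Jul 2, 2086 → Jul 2, 2087: 365 days.
Jul 2, 2087 → Jul 2, 2088: 366 days (Feb 29, 2088 is in that span).
Jul 2, 2088 → Jul 2, 2089: 365 days.
Jul 2, 2089 → Aug 2, 2089: 31 days (July has 31).
Aug 2, 2089 → Sep 2, 2089: 31 days (August has 31).
Sep 2, 2089 → Sep 23, 2089: 21 days.
Total: 5927 days.

5927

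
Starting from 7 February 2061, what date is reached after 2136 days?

+365 (one year) → Feb 7, 2062 (1771 left).
+365 (one year) → Feb 7, 2063 (1406 left).
+365 (one year) → Feb 7, 2064 (1041 left).
+366 (one year; includes Feb 29, 2064) → Feb 7, 2065 (675 left).
+365 (one year) → Feb 7, 2066 (310 left).
Feb has 28 days: +22 → Mar 1, 2066 (288 left).
Mar has 31 days: +31 → Apr 1, 2066 (257 left).
Apr has 30 days: +30 → May 1, 2066 (227 left).
May has 31 days: +31 → Jun 1, 2066 (196 left).
Jun has 30 days: +30 → Jul 1, 2066 (166 left).
Jul has 31 days: +31 → Aug 1, 2066 (135 left).
Aug has 31 days: +31 → Sep 1, 2066 (104 left).
Sep has 30 days: +30 → Oct 1, 2066 (74 left).
Oct has 31 days: +31 → Nov 1, 2066 (43 left).
Nov has 30 days: +30 → Dec 1, 2066 (13 left).
+13 → Dec 14, 2066.

December 14, 2066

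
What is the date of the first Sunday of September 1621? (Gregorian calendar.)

September 1, 1621 is a Wednesday.
The first Sunday is therefore September 5 (4 days later).

September 5, 1621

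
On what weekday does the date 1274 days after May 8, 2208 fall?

Sunday

First find the weekday of May 8, 2208. Doomsday rule: the anchor day for the 2200s is Friday. For year 08: 8÷12 = 0 r 8, and 8÷4 = 2, so 0+8+2 = 10.
Friday + 10 ≡ Monday — that's 2208's doomsday.
In May the doomsday date is May 9.
May 8 is 1 day before May 9; 1 mod 7 = 1, so Monday − 1 = Sunday.
1274 mod 7 = 0, so 1274 days after a Sunday is Sunday + 0 = Sunday.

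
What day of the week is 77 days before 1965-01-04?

Monday

First find the weekday of Jan 4, 1965. Doomsday rule: the anchor day for the 1900s is Wednesday. For year 65: 65÷12 = 5 r 5, and 5÷4 = 1, so 5+5+1 = 11.
Wednesday + 11 ≡ Sunday — that's 1965's doomsday.
In January the doomsday date is Jan 3 (1965 is not a leap year).
Jan 4 is 1 day after Jan 3; 1 mod 7 = 1, so Sunday + 1 = Monday.
77 mod 7 = 0, so 77 days before a Monday is Monday − 0 = Monday.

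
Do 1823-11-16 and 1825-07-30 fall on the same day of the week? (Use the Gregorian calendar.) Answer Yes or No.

From Nov 16, 1823 to Jul 30, 1825 is 622 days.
622 mod 7 = 6, so they are different weekdays.
(Nov 16, 1823 is a Sunday; Jul 30, 1825 is a Saturday.)

No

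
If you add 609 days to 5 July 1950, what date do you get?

March 5, 1952

+365 (one year) → Jul 5, 1951 (244 left).
Jul has 31 days: +27 → Aug 1, 1951 (217 left).
Aug has 31 days: +31 → Sep 1, 1951 (186 left).
Sep has 30 days: +30 → Oct 1, 1951 (156 left).
Oct has 31 days: +31 → Nov 1, 1951 (125 left).
Nov has 30 days: +30 → Dec 1, 1951 (95 left).
Dec has 31 days: +31 → Jan 1, 1952 (64 left).
Jan has 31 days: +31 → Feb 1, 1952 (33 left).
Feb has 29 days: +29 → Mar 1, 1952 (4 left).
+4 → Mar 5, 1952.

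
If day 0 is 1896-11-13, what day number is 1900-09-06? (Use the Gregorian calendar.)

Nov 13, 1896 → Nov 13, 1897: 365 days.
Nov 13, 1897 → Nov 13, 1898: 365 days.
Nov 13, 1898 → Nov 13, 1899: 365 days.
Nov 13, 1899 → Dec 13, 1899: 30 days (November has 30).
Dec 13, 1899 → Jan 13, 1900: 31 days (December has 31).
Jan 13, 1900 → Feb 13, 1900: 31 days (January has 31).
Feb 13, 1900 → Mar 13, 1900: 28 days (February has 28).
Mar 13, 1900 → Apr 13, 1900: 31 days (March has 31).
Apr 13, 1900 → May 13, 1900: 30 days (April has 30).
May 13, 1900 → Jun 13, 1900: 31 days (May has 31).
Jun 13, 1900 → Jul 13, 1900: 30 days (June has 30).
Jul 13, 1900 → Aug 13, 1900: 31 days (July has 31).
Aug 13, 1900 → Sep 6, 1900: 24 days.
Total: 1392 days.

1392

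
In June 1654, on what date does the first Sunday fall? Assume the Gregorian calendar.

June 1, 1654 is a Monday.
The first Sunday is therefore June 7 (6 days later).

June 7, 1654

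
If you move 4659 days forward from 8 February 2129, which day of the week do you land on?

Feb 8, 2129 is a Tuesday.
4659 mod 7 = 4, so 4659 days after a Tuesday is Tuesday + 4 = Saturday.

Saturday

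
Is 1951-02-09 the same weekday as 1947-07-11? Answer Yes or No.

From Jul 11, 1947 to Feb 9, 1951 is 1309 days.
1309 mod 7 = 0, so they are the same weekday.
(Jul 11, 1947 is a Friday; Feb 9, 1951 is a Friday.)

Yes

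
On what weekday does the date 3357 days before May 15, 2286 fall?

Tuesday

First find the weekday of May 15, 2286. Doomsday rule: the anchor day for the 2200s is Friday. For year 86: 86÷12 = 7 r 2, and 2÷4 = 0, so 7+2+0 = 9.
Friday + 9 ≡ Sunday — that's 2286's doomsday.
In May the doomsday date is May 9.
May 15 is 6 days after May 9; 6 mod 7 = 6, so Sunday + 6 = Saturday.
3357 mod 7 = 4, so 3357 days before a Saturday is Saturday − 4 = Tuesday.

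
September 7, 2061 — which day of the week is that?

January 1, 2061 is a Saturday.
Jan 1, 2061 → Feb 1, 2061: 31 days (January has 31).
Feb 1, 2061 → Mar 1, 2061: 28 days (February has 28).
Mar 1, 2061 → Apr 1, 2061: 31 days (March has 31).
Apr 1, 2061 → May 1, 2061: 30 days (April has 30).
May 1, 2061 → Jun 1, 2061: 31 days (May has 31).
Jun 1, 2061 → Jul 1, 2061: 30 days (June has 30).
Jul 1, 2061 → Aug 1, 2061: 31 days (July has 31).
Aug 1, 2061 → Sep 1, 2061: 31 days (August has 31).
Sep 1, 2061 → Sep 7, 2061: 6 days.
Total: 249 days.
249 mod 7 = 4, so Saturday + 4 = Wednesday.

Wednesday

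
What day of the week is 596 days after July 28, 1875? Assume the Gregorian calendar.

Jul 28, 1875 is a Wednesday.
596 mod 7 = 1, so 596 days after a Wednesday is Wednesday + 1 = Thursday.

Thursday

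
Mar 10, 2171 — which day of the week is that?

Sunday

Doomsday rule: the anchor day for the 2100s is Sunday. For year 71: 71÷12 = 5 r 11, and 11÷4 = 2, so 5+11+2 = 18.
Sunday + 18 ≡ Thursday — that's 2171's doomsday.
In March the doomsday date is Mar 14.
Mar 10 is 4 days before Mar 14; 4 mod 7 = 4, so Thursday − 4 = Sunday.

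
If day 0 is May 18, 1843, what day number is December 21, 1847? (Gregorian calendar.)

1678

May 18, 1843 → May 18, 1844: 366 days (Feb 29, 1844 is in that span).
May 18, 1844 → May 18, 1845: 365 days.
May 18, 1845 → May 18, 1846: 365 days.
May 18, 1846 → May 18, 1847: 365 days.
May 18, 1847 → Jun 18, 1847: 31 days (May has 31).
Jun 18, 1847 → Jul 18, 1847: 30 days (June has 30).
Jul 18, 1847 → Aug 18, 1847: 31 days (July has 31).
Aug 18, 1847 → Sep 18, 1847: 31 days (August has 31).
Sep 18, 1847 → Oct 18, 1847: 30 days (September has 30).
Oct 18, 1847 → Nov 18, 1847: 31 days (October has 31).
Nov 18, 1847 → Dec 18, 1847: 30 days (November has 30).
Dec 18, 1847 → Dec 21, 1847: 3 days.
Total: 1678 days.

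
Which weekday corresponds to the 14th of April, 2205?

Doomsday rule: the anchor day for the 2200s is Friday. For year 05: 5÷12 = 0 r 5, and 5÷4 = 1, so 0+5+1 = 6.
Friday + 6 ≡ Thursday — that's 2205's doomsday.
In April the doomsday date is Apr 4.
Apr 14 is 10 days after Apr 4; 10 mod 7 = 3, so Thursday + 3 = Sunday.

Sunday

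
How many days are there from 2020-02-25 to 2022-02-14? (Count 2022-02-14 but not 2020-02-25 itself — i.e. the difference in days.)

720

Feb 25, 2020 → Feb 25, 2021: 366 days (Feb 29, 2020 is in that span).
Feb 25, 2021 → Mar 25, 2021: 28 days (February has 28).
Mar 25, 2021 → Apr 25, 2021: 31 days (March has 31).
Apr 25, 2021 → May 25, 2021: 30 days (April has 30).
May 25, 2021 → Jun 25, 2021: 31 days (May has 31).
Jun 25, 2021 → Jul 25, 2021: 30 days (June has 30).
Jul 25, 2021 → Aug 25, 2021: 31 days (July has 31).
Aug 25, 2021 → Sep 25, 2021: 31 days (August has 31).
Sep 25, 2021 → Oct 25, 2021: 30 days (September has 30).
Oct 25, 2021 → Nov 25, 2021: 31 days (October has 31).
Nov 25, 2021 → Dec 25, 2021: 30 days (November has 30).
Dec 25, 2021 → Jan 25, 2022: 31 days (December has 31).
Jan 25, 2022 → Feb 14, 2022: 20 days.
Total: 720 days.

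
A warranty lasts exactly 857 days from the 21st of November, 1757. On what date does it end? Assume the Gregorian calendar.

+365 (one year) → Nov 21, 1758 (492 left).
+365 (one year) → Nov 21, 1759 (127 left).
Nov has 30 days: +10 → Dec 1, 1759 (117 left).
Dec has 31 days: +31 → Jan 1, 1760 (86 left).
Jan has 31 days: +31 → Feb 1, 1760 (55 left).
Feb has 29 days: +29 → Mar 1, 1760 (26 left).
+26 → Mar 27, 1760.

March 27, 1760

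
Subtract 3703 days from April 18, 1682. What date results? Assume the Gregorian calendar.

February 27, 1672

−365 (one year) → Apr 18, 1681 (3338 left).
−365 (one year) → Apr 18, 1680 (2973 left).
−366 (one year; includes Feb 29, 1680) → Apr 18, 1679 (2607 left).
−365 (one year) → Apr 18, 1678 (2242 left).
−365 (one year) → Apr 18, 1677 (1877 left).
−365 (one year) → Apr 18, 1676 (1512 left).
−366 (one year; includes Feb 29, 1676) → Apr 18, 1675 (1146 left).
−365 (one year) → Apr 18, 1674 (781 left).
−365 (one year) → Apr 18, 1673 (416 left).
−365 (one year) → Apr 18, 1672 (51 left).
−18 → Mar 31, 1672 (end of Mar, 31 days; 33 left).
−31 → Feb 29, 1672 (end of Feb, 29 days; 2 left).
−2 → Feb 27, 1672.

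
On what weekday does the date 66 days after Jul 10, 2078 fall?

First find the weekday of Jul 10, 2078. Doomsday rule: the anchor day for the 2000s is Tuesday. For year 78: 78÷12 = 6 r 6, and 6÷4 = 1, so 6+6+1 = 13.
Tuesday + 13 ≡ Monday — that's 2078's doomsday.
In July the doomsday date is Jul 11.
Jul 10 is 1 day before Jul 11; 1 mod 7 = 1, so Monday − 1 = Sunday.
66 mod 7 = 3, so 66 days after a Sunday is Sunday + 3 = Wednesday.

Wednesday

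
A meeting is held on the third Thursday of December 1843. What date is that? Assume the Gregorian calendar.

December 1, 1843 is a Friday.
The first Thursday is therefore December 7 (6 days later).
The third Thursday is 7 + 2×7 = December 21.

December 21, 1843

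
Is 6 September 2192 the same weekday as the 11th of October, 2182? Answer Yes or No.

No

From Oct 11, 2182 to Sep 6, 2192 is 3618 days.
3618 mod 7 = 6, so they are different weekdays.
(Oct 11, 2182 is a Friday; Sep 6, 2192 is a Thursday.)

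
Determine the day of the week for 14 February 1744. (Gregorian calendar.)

Doomsday rule: the anchor day for the 1700s is Sunday. For year 44: 44÷12 = 3 r 8, and 8÷4 = 2, so 3+8+2 = 13.
Sunday + 13 ≡ Saturday — that's 1744's doomsday.
In February the doomsday date is Feb 29 (1744 is a leap year (divisible by 4)).
Feb 14 is 15 days before Feb 29; 15 mod 7 = 1, so Saturday − 1 = Friday.

Friday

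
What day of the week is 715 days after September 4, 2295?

Sep 4, 2295 is a Wednesday.
715 mod 7 = 1, so 715 days after a Wednesday is Wednesday + 1 = Thursday.

Thursday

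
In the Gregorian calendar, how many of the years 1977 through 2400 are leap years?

103

Multiples of 4 in [1977,2400]: 106.
Of those, multiples of 100: 5 (not leap unless ÷400).
Multiples of 400: 2.
Leap years = 106 − 5 + 2 = 103.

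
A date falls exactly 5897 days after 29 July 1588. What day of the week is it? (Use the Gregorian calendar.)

First find the weekday of Jul 29, 1588. Doomsday rule: the anchor day for the 1500s is Wednesday. For year 88: 88÷12 = 7 r 4, and 4÷4 = 1, so 7+4+1 = 12.
Wednesday + 12 ≡ Monday — that's 1588's doomsday.
In July the doomsday date is Jul 11.
Jul 29 is 18 days after Jul 11; 18 mod 7 = 4, so Monday + 4 = Friday.
5897 mod 7 = 3, so 5897 days after a Friday is Friday + 3 = Monday.

Monday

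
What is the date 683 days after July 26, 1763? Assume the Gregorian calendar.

+366 (one year; includes Feb 29, 1764) → Jul 26, 1764 (317 left).
Jul has 31 days: +6 → Aug 1, 1764 (311 left).
Aug has 31 days: +31 → Sep 1, 1764 (280 left).
Sep has 30 days: +30 → Oct 1, 1764 (250 left).
Oct has 31 days: +31 → Nov 1, 1764 (219 left).
Nov has 30 days: +30 → Dec 1, 1764 (189 left).
Dec has 31 days: +31 → Jan 1, 1765 (158 left).
Jan has 31 days: +31 → Feb 1, 1765 (127 left).
Feb has 28 days: +28 → Mar 1, 1765 (99 left).
Mar has 31 days: +31 → Apr 1, 1765 (68 left).
Apr has 30 days: +30 → May 1, 1765 (38 left).
May has 31 days: +31 → Jun 1, 1765 (7 left).
+7 → Jun 8, 1765.

June 8, 1765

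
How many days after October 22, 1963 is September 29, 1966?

1073

Oct 22, 1963 → Oct 22, 1964: 366 days (Feb 29, 1964 is in that span).
Oct 22, 1964 → Oct 22, 1965: 365 days.
Oct 22, 1965 → Nov 22, 1965: 31 days (October has 31).
Nov 22, 1965 → Dec 22, 1965: 30 days (November has 30).
Dec 22, 1965 → Jan 22, 1966: 31 days (December has 31).
Jan 22, 1966 → Feb 22, 1966: 31 days (January has 31).
Feb 22, 1966 → Mar 22, 1966: 28 days (February has 28).
Mar 22, 1966 → Apr 22, 1966: 31 days (March has 31).
Apr 22, 1966 → May 22, 1966: 30 days (April has 30).
May 22, 1966 → Jun 22, 1966: 31 days (May has 31).
Jun 22, 1966 → Jul 22, 1966: 30 days (June has 30).
Jul 22, 1966 → Aug 22, 1966: 31 days (July has 31).
Aug 22, 1966 → Sep 22, 1966: 31 days (August has 31).
Sep 22, 1966 → Sep 29, 1966: 7 days.
Total: 1073 days.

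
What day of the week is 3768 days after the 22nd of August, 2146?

Aug 22, 2146 is a Monday.
3768 mod 7 = 2, so 3768 days after a Monday is Monday + 2 = Wednesday.

Wednesday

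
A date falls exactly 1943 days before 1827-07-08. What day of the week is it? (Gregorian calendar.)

Jul 8, 1827 is a Sunday.
1943 mod 7 = 4, so 1943 days before a Sunday is Sunday − 4 = Wednesday.

Wednesday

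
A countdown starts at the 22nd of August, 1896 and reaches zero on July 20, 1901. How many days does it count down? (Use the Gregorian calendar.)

Aug 22, 1896 → Aug 22, 1897: 365 days.
Aug 22, 1897 → Aug 22, 1898: 365 days.
Aug 22, 1898 → Aug 22, 1899: 365 days.
Aug 22, 1899 → Aug 22, 1900: 365 days.
Aug 22, 1900 → Sep 22, 1900: 31 days (August has 31).
Sep 22, 1900 → Oct 22, 1900: 30 days (September has 30).
Oct 22, 1900 → Nov 22, 1900: 31 days (October has 31).
Nov 22, 1900 → Dec 22, 1900: 30 days (November has 30).
Dec 22, 1900 → Jan 22, 1901: 31 days (December has 31).
Jan 22, 1901 → Feb 22, 1901: 31 days (January has 31).
Feb 22, 1901 → Mar 22, 1901: 28 days (February has 28).
Mar 22, 1901 → Apr 22, 1901: 31 days (March has 31).
Apr 22, 1901 → May 22, 1901: 30 days (April has 30).
May 22, 1901 → Jun 22, 1901: 31 days (May has 31).
Jun 22, 1901 → Jul 20, 1901: 28 days.
Total: 1792 days.

1792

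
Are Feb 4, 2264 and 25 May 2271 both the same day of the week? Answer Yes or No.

From Feb 4, 2264 to May 25, 2271 is 2667 days.
2667 mod 7 = 0, so they are the same weekday.
(Feb 4, 2264 is a Thursday; May 25, 2271 is a Thursday.)

Yes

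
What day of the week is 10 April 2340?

Doomsday rule: the anchor day for the 2300s is Wednesday. For year 40: 40÷12 = 3 r 4, and 4÷4 = 1, so 3+4+1 = 8.
Wednesday + 8 ≡ Thursday — that's 2340's doomsday.
In April the doomsday date is Apr 4.
Apr 10 is 6 days after Apr 4; 6 mod 7 = 6, so Thursday + 6 = Wednesday.

Wednesday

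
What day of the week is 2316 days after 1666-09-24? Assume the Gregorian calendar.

Sep 24, 1666 is a Friday.
2316 mod 7 = 6, so 2316 days after a Friday is Friday + 6 = Thursday.

Thursday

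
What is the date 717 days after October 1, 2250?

+365 (one year) → Oct 1, 2251 (352 left).
Oct has 31 days: +31 → Nov 1, 2251 (321 left).
Nov has 30 days: +30 → Dec 1, 2251 (291 left).
Dec has 31 days: +31 → Jan 1, 2252 (260 left).
Jan has 31 days: +31 → Feb 1, 2252 (229 left).
Feb has 29 days: +29 → Mar 1, 2252 (200 left).
Mar has 31 days: +31 → Apr 1, 2252 (169 left).
Apr has 30 days: +30 → May 1, 2252 (139 left).
May has 31 days: +31 → Jun 1, 2252 (108 left).
Jun has 30 days: +30 → Jul 1, 2252 (78 left).
Jul has 31 days: +31 → Aug 1, 2252 (47 left).
Aug has 31 days: +31 → Sep 1, 2252 (16 left).
+16 → Sep 17, 2252.

September 17, 2252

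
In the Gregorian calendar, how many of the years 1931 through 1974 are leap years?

Multiples of 4 in [1931,1974]: 11.
Of those, multiples of 100: 0 (not leap unless ÷400).
Multiples of 400: 0.
Leap years = 11 − 0 + 0 = 11.

11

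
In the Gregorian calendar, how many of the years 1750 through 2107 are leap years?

Multiples of 4 in [1750,2107]: 89.
Of those, multiples of 100: 4 (not leap unless ÷400).
Multiples of 400: 1.
Leap years = 89 − 4 + 1 = 86.

86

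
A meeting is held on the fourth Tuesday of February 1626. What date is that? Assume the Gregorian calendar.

February 1, 1626 is a Sunday.
The first Tuesday is therefore February 3 (2 days later).
The fourth Tuesday is 3 + 3×7 = February 24.

February 24, 1626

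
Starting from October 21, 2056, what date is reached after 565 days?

+365 (one year) → Oct 21, 2057 (200 left).
Oct has 31 days: +11 → Nov 1, 2057 (189 left).
Nov has 30 days: +30 → Dec 1, 2057 (159 left).
Dec has 31 days: +31 → Jan 1, 2058 (128 left).
Jan has 31 days: +31 → Feb 1, 2058 (97 left).
Feb has 28 days: +28 → Mar 1, 2058 (69 left).
Mar has 31 days: +31 → Apr 1, 2058 (38 left).
Apr has 30 days: +30 → May 1, 2058 (8 left).
+8 → May 9, 2058.

May 9, 2058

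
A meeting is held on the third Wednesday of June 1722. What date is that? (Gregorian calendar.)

June 1, 1722 is a Monday.
The first Wednesday is therefore June 3 (2 days later).
The third Wednesday is 3 + 2×7 = June 17.

June 17, 1722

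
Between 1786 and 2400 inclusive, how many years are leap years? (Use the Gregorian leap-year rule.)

149

Multiples of 4 in [1786,2400]: 154.
Of those, multiples of 100: 7 (not leap unless ÷400).
Multiples of 400: 2.
Leap years = 154 − 7 + 2 = 149.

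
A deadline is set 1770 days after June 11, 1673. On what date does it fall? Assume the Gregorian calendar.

April 16, 1678

+365 (one year) → Jun 11, 1674 (1405 left).
+365 (one year) → Jun 11, 1675 (1040 left).
+366 (one year; includes Feb 29, 1676) → Jun 11, 1676 (674 left).
+365 (one year) → Jun 11, 1677 (309 left).
Jun has 30 days: +20 → Jul 1, 1677 (289 left).
Jul has 31 days: +31 → Aug 1, 1677 (258 left).
Aug has 31 days: +31 → Sep 1, 1677 (227 left).
Sep has 30 days: +30 → Oct 1, 1677 (197 left).
Oct has 31 days: +31 → Nov 1, 1677 (166 left).
Nov has 30 days: +30 → Dec 1, 1677 (136 left).
Dec has 31 days: +31 → Jan 1, 1678 (105 left).
Jan has 31 days: +31 → Feb 1, 1678 (74 left).
Feb has 28 days: +28 → Mar 1, 1678 (46 left).
Mar has 31 days: +31 → Apr 1, 1678 (15 left).
+15 → Apr 16, 1678.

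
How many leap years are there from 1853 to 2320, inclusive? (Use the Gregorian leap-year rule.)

113

Multiples of 4 in [1853,2320]: 117.
Of those, multiples of 100: 5 (not leap unless ÷400).
Multiples of 400: 1.
Leap years = 117 − 5 + 1 = 113.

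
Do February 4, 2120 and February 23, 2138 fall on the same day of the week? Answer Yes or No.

Yes

From Feb 4, 2120 to Feb 23, 2138 is 6594 days.
6594 mod 7 = 0, so they are the same weekday.
(Feb 4, 2120 is a Sunday; Feb 23, 2138 is a Sunday.)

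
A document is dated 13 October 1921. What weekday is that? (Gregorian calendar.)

January 1, 1921 is a Saturday.
Jan 1, 1921 → Feb 1, 1921: 31 days (January has 31).
Feb 1, 1921 → Mar 1, 1921: 28 days (February has 28).
Mar 1, 1921 → Apr 1, 1921: 31 days (March has 31).
Apr 1, 1921 → May 1, 1921: 30 days (April has 30).
May 1, 1921 → Jun 1, 1921: 31 days (May has 31).
Jun 1, 1921 → Jul 1, 1921: 30 days (June has 30).
Jul 1, 1921 → Aug 1, 1921: 31 days (July has 31).
Aug 1, 1921 → Sep 1, 1921: 31 days (August has 31).
Sep 1, 1921 → Oct 1, 1921: 30 days (September has 30).
Oct 1, 1921 → Oct 13, 1921: 12 days.
Total: 285 days.
285 mod 7 = 5, so Saturday + 5 = Thursday.

Thursday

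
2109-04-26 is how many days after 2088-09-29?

Sep 29, 2088 → Sep 29, 2089: 365 days.
Sep 29, 2089 → Sep 29, 2090: 365 days.
Sep 29, 2090 → Sep 29, 2091: 365 days.
Sep 29, 2091 → Sep 29, 2092: 366 days (Feb 29, 2092 is in that span).
Sep 29, 2092 → Sep 29, 2093: 365 days.
Sep 29, 2093 → Sep 29, 2094: 365 days.
Sep 29, 2094 → Sep 29, 2095: 365 days.
Sep 29, 2095 → Sep 29, 2096: 366 days (Feb 29, 2096 is in that span).
Sep 29, 2096 → Sep 29, 2097: 365 days.
Sep 29, 2097 → Sep 29, 2098: 365 days.
Sep 29, 2098 → Sep 29, 2099: 365 days.
Sep 29, 2099 → Sep 29, 2100: 365 days.
Sep 29, 2100 → Sep 29, 2101: 365 days.
Sep 29, 2101 → Sep 29, 2102: 365 days.
Sep 29, 2102 → Sep 29, 2103: 365 days.
Sep 29, 2103 → Sep 29, 2104: 366 days (Feb 29, 2104 is in that span).
Sep 29, 2104 → Sep 29, 2105: 365 days.
Sep 29, 2105 → Sep 29, 2106: 365 days.
Sep 29, 2106 → Sep 29, 2107: 365 days.
Sep 29, 2107 → Sep 29, 2108: 366 days (Feb 29, 2108 is in that span).
Sep 29, 2108 → Oct 29, 2108: 30 days (September has 30).
Oct 29, 2108 → Nov 29, 2108: 31 days (October has 31).
Nov 29, 2108 → Dec 29, 2108: 30 days (November has 30).
Dec 29, 2108 → Jan 29, 2109: 31 days (December has 31).
Jan 29, 2109 → Feb 28, 2109: 30 days (January has 31).
Feb 28, 2109 → Mar 28, 2109: 28 days (February has 28).
Mar 28, 2109 → Apr 26, 2109: 29 days.
Total: 7513 days.

7513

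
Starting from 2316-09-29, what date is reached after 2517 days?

+365 (one year) → Sep 29, 2317 (2152 left).
+365 (one year) → Sep 29, 2318 (1787 left).
+365 (one year) → Sep 29, 2319 (1422 left).
+366 (one year; includes Feb 29, 2320) → Sep 29, 2320 (1056 left).
+365 (one year) → Sep 29, 2321 (691 left).
+365 (one year) → Sep 29, 2322 (326 left).
Sep has 30 days: +2 → Oct 1, 2322 (324 left).
Oct has 31 days: +31 → Nov 1, 2322 (293 left).
Nov has 30 days: +30 → Dec 1, 2322 (263 left).
Dec has 31 days: +31 → Jan 1, 2323 (232 left).
Jan has 31 days: +31 → Feb 1, 2323 (201 left).
Feb has 28 days: +28 → Mar 1, 2323 (173 left).
Mar has 31 days: +31 → Apr 1, 2323 (142 left).
Apr has 30 days: +30 → May 1, 2323 (112 left).
May has 31 days: +31 → Jun 1, 2323 (81 left).
Jun has 30 days: +30 → Jul 1, 2323 (51 left).
Jul has 31 days: +31 → Aug 1, 2323 (20 left).
+20 → Aug 21, 2323.

August 21, 2323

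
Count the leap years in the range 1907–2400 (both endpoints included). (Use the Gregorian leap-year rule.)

Multiples of 4 in [1907,2400]: 124.
Of those, multiples of 100: 5 (not leap unless ÷400).
Multiples of 400: 2.
Leap years = 124 − 5 + 2 = 121.

121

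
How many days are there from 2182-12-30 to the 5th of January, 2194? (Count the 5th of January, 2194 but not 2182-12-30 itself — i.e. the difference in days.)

Dec 30, 2182 → Dec 30, 2183: 365 days.
Dec 30, 2183 → Dec 30, 2184: 366 days (Feb 29, 2184 is in that span).
Dec 30, 2184 → Dec 30, 2185: 365 days.
Dec 30, 2185 → Dec 30, 2186: 365 days.
Dec 30, 2186 → Dec 30, 2187: 365 days.
Dec 30, 2187 → Dec 30, 2188: 366 days (Feb 29, 2188 is in that span).
Dec 30, 2188 → Dec 30, 2189: 365 days.
Dec 30, 2189 → Dec 30, 2190: 365 days.
Dec 30, 2190 → Dec 30, 2191: 365 days.
Dec 30, 2191 → Dec 30, 2192: 366 days (Feb 29, 2192 is in that span).
Dec 30, 2192 → Jan 30, 2193: 31 days (December has 31).
Jan 30, 2193 → Feb 28, 2193: 29 days (January has 31).
Feb 28, 2193 → Mar 28, 2193: 28 days (February has 28).
Mar 28, 2193 → Apr 28, 2193: 31 days (March has 31).
Apr 28, 2193 → May 28, 2193: 30 days (April has 30).
May 28, 2193 → Jun 28, 2193: 31 days (May has 31).
Jun 28, 2193 → Jul 28, 2193: 30 days (June has 30).
Jul 28, 2193 → Aug 28, 2193: 31 days (July has 31).
Aug 28, 2193 → Sep 28, 2193: 31 days (August has 31).
Sep 28, 2193 → Oct 28, 2193: 30 days (September has 30).
Oct 28, 2193 → Nov 28, 2193: 31 days (October has 31).
Nov 28, 2193 → Dec 28, 2193: 30 days (November has 30).
Dec 28, 2193 → Jan 5, 2194: 8 days.
Total: 4024 days.

4024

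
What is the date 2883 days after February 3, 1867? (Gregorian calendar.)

December 26, 1874

+365 (one year) → Feb 3, 1868 (2518 left).
+366 (one year; includes Feb 29, 1868) → Feb 3, 1869 (2152 left).
+365 (one year) → Feb 3, 1870 (1787 left).
+365 (one year) → Feb 3, 1871 (1422 left).
+365 (one year) → Feb 3, 1872 (1057 left).
+366 (one year; includes Feb 29, 1872) → Feb 3, 1873 (691 left).
+365 (one year) → Feb 3, 1874 (326 left).
Feb has 28 days: +26 → Mar 1, 1874 (300 left).
Mar has 31 days: +31 → Apr 1, 1874 (269 left).
Apr has 30 days: +30 → May 1, 1874 (239 left).
May has 31 days: +31 → Jun 1, 1874 (208 left).
Jun has 30 days: +30 → Jul 1, 1874 (178 left).
Jul has 31 days: +31 → Aug 1, 1874 (147 left).
Aug has 31 days: +31 → Sep 1, 1874 (116 left).
Sep has 30 days: +30 → Oct 1, 1874 (86 left).
Oct has 31 days: +31 → Nov 1, 1874 (55 left).
Nov has 30 days: +30 → Dec 1, 1874 (25 left).
+25 → Dec 26, 1874.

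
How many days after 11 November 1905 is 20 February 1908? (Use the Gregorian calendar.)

Nov 11, 1905 → Nov 11, 1906: 365 days.
Nov 11, 1906 → Nov 11, 1907: 365 days.
Nov 11, 1907 → Dec 11, 1907: 30 days (November has 30).
Dec 11, 1907 → Jan 11, 1908: 31 days (December has 31).
Jan 11, 1908 → Feb 11, 1908: 31 days (January has 31).
Feb 11, 1908 → Feb 20, 1908: 9 days.
Total: 831 days.

831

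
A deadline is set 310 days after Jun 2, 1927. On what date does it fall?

Jun has 30 days: +29 → Jul 1, 1927 (281 left).
Jul has 31 days: +31 → Aug 1, 1927 (250 left).
Aug has 31 days: +31 → Sep 1, 1927 (219 left).
Sep has 30 days: +30 → Oct 1, 1927 (189 left).
Oct has 31 days: +31 → Nov 1, 1927 (158 left).
Nov has 30 days: +30 → Dec 1, 1927 (128 left).
Dec has 31 days: +31 → Jan 1, 1928 (97 left).
Jan has 31 days: +31 → Feb 1, 1928 (66 left).
Feb has 29 days: +29 → Mar 1, 1928 (37 left).
Mar has 31 days: +31 → Apr 1, 1928 (6 left).
+6 → Apr 7, 1928.

April 7, 1928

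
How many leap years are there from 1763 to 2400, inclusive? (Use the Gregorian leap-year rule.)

155

Multiples of 4 in [1763,2400]: 160.
Of those, multiples of 100: 7 (not leap unless ÷400).
Multiples of 400: 2.
Leap years = 160 − 7 + 2 = 155.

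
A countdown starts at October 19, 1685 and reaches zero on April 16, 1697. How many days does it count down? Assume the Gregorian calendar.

Oct 19, 1685 → Oct 19, 1686: 365 days.
Oct 19, 1686 → Oct 19, 1687: 365 days.
Oct 19, 1687 → Oct 19, 1688: 366 days (Feb 29, 1688 is in that span).
Oct 19, 1688 → Oct 19, 1689: 365 days.
Oct 19, 1689 → Oct 19, 1690: 365 days.
Oct 19, 1690 → Oct 19, 1691: 365 days.
Oct 19, 1691 → Oct 19, 1692: 366 days (Feb 29, 1692 is in that span).
Oct 19, 1692 → Oct 19, 1693: 365 days.
Oct 19, 1693 → Oct 19, 1694: 365 days.
Oct 19, 1694 → Oct 19, 1695: 365 days.
Oct 19, 1695 → Oct 19, 1696: 366 days (Feb 29, 1696 is in that span).
Oct 19, 1696 → Nov 19, 1696: 31 days (October has 31).
Nov 19, 1696 → Dec 19, 1696: 30 days (November has 30).
Dec 19, 1696 → Jan 19, 1697: 31 days (December has 31).
Jan 19, 1697 → Feb 19, 1697: 31 days (January has 31).
Feb 19, 1697 → Mar 19, 1697: 28 days (February has 28).
Mar 19, 1697 → Apr 16, 1697: 28 days.
Total: 4197 days.

4197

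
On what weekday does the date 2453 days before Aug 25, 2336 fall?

Aug 25, 2336 is a Tuesday.
2453 mod 7 = 3, so 2453 days before a Tuesday is Tuesday − 3 = Saturday.

Saturday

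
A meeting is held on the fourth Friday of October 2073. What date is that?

October 27, 2073

October 1, 2073 is a Sunday.
The first Friday is therefore October 6 (5 days later).
The fourth Friday is 6 + 3×7 = October 27.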